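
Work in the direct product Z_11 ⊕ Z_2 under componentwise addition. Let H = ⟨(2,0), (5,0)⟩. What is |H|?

|⟨(2,0)⟩| = 11 and |⟨(5,0)⟩| = 11, so |H| is a multiple of lcm(11, 11) = 11 and divides |G| = 22.
Closing under the operation: H = {(0,0), (1,0), (2,0), (3,0), (4,0), (5,0), (6,0), (7,0), (8,0), (9,0), (10,0)}, so |H| = 11.

11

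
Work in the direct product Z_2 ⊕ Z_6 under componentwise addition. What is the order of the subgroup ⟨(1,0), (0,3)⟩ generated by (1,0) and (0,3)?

4

|⟨(1,0)⟩| = 2 and |⟨(0,3)⟩| = 2, so |H| is a multiple of lcm(2, 2) = 2 and divides |G| = 12.
Closing under the operation: H = {(0,0), (0,3), (1,0), (1,3)}, so |H| = 4.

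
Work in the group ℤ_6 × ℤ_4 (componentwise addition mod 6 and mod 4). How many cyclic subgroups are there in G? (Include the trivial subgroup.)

12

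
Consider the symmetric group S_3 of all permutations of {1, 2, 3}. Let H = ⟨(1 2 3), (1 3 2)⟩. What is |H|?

|⟨(1 2 3)⟩| = 3 and |⟨(1 3 2)⟩| = 3, so |H| is a multiple of lcm(3, 3) = 3 and divides |G| = 6.
Closing under the operation: H = {e, (1 2 3), (1 3 2)}, so |H| = 3.

3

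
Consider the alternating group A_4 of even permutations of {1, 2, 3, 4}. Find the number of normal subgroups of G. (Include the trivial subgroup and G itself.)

3

G has 10 subgroups. Checking conjugation-invariance by order — order 1: 1/1 normal; order 2: 0/3 normal; order 3: 0/4 normal; order 4: 1/1 normal; order 12: 1/1 normal.
Total normal subgroups: 3.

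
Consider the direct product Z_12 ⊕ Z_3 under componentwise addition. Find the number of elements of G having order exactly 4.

An element (a,b) has order lcm(ord(a), ord(b)); count pairs with lcm equal to 4.
Enumerating gives 2 such elements.

2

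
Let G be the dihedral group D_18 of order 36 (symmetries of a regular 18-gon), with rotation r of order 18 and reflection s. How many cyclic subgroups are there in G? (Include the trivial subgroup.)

24

A cyclic subgroup of order d is generated by each of its φ(d) elements of order d, so the cyclic subgroups of order d number (#elements of order d)/φ(d).
Cyclic subgroups by order — order 1: 1; order 2: 19; order 3: 1; order 6: 1; order 9: 1; order 18: 1.
Total: 24.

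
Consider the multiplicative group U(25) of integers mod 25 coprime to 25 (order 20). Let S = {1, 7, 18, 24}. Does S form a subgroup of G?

Yes

|S| = 4 divides |G| = 20, consistent with Lagrange.
S contains the identity, every element's inverse is in S, and S is closed under ·: it is a subgroup.
In fact S = ⟨18⟩.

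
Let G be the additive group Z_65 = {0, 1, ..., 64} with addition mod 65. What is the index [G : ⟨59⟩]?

1

|⟨59⟩| = 65 and |G| = 65.
By Lagrange, [G : H] = |G|/|H| = 65/65 = 1.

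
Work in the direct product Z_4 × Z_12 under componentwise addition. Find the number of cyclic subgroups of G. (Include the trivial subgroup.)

Group the elements of G by the cyclic subgroup they generate; each cyclic subgroup of order d accounts for φ(d) elements.
Cyclic subgroups by order — order 1: 1; order 2: 3; order 3: 1; order 4: 6; order 6: 3; order 12: 6.
Total: 20.

20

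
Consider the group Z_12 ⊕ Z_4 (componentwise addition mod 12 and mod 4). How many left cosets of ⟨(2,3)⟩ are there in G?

|⟨(2,3)⟩| = 12 and |G| = 48.
By Lagrange, [G : H] = |G|/|H| = 48/12 = 4.

4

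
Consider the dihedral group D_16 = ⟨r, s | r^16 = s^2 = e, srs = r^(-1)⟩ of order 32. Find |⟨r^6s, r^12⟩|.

|⟨r^6s⟩| = 2 and |⟨r^12⟩| = 4, so |H| is a multiple of lcm(2, 4) = 4 and divides |G| = 32.
Closing under the operation: H = {e, r^4, r^8, r^12, r^2s, r^6s, r^10s, r^14s}, so |H| = 8.

8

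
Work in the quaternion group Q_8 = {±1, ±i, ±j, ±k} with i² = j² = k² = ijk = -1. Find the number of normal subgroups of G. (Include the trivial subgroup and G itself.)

6

G has 6 subgroups. Checking conjugation-invariance by order — order 1: 1/1 normal; order 2: 1/1 normal; order 4: 3/3 normal; order 8: 1/1 normal.
Total normal subgroups: 6.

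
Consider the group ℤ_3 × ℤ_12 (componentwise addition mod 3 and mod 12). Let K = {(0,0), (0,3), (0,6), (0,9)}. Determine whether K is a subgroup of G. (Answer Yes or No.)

|K| = 4 divides |G| = 36, consistent with Lagrange.
K contains the identity, every element's inverse is in K, and K is closed under +: it is a subgroup.
In fact K = ⟨(0,3)⟩.

Yes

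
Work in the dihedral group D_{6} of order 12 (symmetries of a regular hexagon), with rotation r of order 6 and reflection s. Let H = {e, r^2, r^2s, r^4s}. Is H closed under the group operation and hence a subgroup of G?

r^2 ∈ H but its inverse r^4 ∉ H, so H is not a subgroup.

No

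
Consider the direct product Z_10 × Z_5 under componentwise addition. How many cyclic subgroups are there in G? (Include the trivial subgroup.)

Each element a generates a cyclic subgroup ⟨a⟩; distinct elements may generate the same one (a cyclic group of order d has φ(d) generators).
Cyclic subgroups by order — order 1: 1; order 2: 1; order 5: 6; order 10: 6.
Total: 14.

14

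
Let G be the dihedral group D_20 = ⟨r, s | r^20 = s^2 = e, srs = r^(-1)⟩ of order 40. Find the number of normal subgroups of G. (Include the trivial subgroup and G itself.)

G has 48 subgroups. Checking conjugation-invariance by order — order 1: 1/1 normal; order 2: 1/21 normal; order 4: 1/11 normal; order 5: 1/1 normal; order 8: 0/5 normal; order 10: 1/5 normal; order 20: 3/3 normal; order 40: 1/1 normal.
Total normal subgroups: 9.

9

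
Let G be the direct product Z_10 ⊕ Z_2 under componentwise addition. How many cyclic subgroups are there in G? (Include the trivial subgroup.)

8

Each element a generates a cyclic subgroup ⟨a⟩; distinct elements may generate the same one (a cyclic group of order d has φ(d) generators).
Cyclic subgroups by order — order 1: 1; order 2: 3; order 5: 1; order 10: 3.
Total: 8.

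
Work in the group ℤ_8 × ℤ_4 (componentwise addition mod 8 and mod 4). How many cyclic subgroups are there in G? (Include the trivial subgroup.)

14

Each element a generates a cyclic subgroup ⟨a⟩; distinct elements may generate the same one (a cyclic group of order d has φ(d) generators).
Cyclic subgroups by order — order 1: 1; order 2: 3; order 4: 6; order 8: 4.
Total: 14.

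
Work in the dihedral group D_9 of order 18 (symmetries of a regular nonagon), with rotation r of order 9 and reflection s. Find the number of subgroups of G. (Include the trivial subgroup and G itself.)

|G| = 18, so by Lagrange every subgroup order divides 18. Divisors: 1, 2, 3, 6, 9, 18.
Subgroups by order — order 1: 1; order 2: 9; order 3: 1; order 6: 3; order 9: 1; order 18: 1.
Total: 1 + 9 + 1 + 3 + 1 + 1 = 16.

16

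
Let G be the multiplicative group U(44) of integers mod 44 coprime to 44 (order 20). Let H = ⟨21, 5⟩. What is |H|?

|⟨21⟩| = 2 and |⟨5⟩| = 5, so |H| is a multiple of lcm(2, 5) = 10 and divides |G| = 20.
Closing under the operation: H = {1, 5, 9, 13, 17, 21, 25, 29, 37, 41}, so |H| = 10.

10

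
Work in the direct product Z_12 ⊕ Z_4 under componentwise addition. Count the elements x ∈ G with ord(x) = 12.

24

An element (a,b) has order lcm(ord(a), ord(b)); count pairs with lcm equal to 12.
Enumerating gives 24 such elements.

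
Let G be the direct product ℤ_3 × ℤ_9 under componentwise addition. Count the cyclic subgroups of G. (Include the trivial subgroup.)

8

A cyclic subgroup of order d is generated by each of its φ(d) elements of order d, so the cyclic subgroups of order d number (#elements of order d)/φ(d).
Cyclic subgroups by order — order 1: 1; order 3: 4; order 9: 3.
Total: 8.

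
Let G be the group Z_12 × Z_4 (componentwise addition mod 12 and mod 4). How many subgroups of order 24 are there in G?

|G| = 48 and 24 | 48, so subgroups of order 24 are possible by Lagrange.
The subgroups of order 24 are: {(0,0), (0,1), (0,2), (0,3), (2,0), (2,1), (2,2), (2,3), (4,0), (4,1), (4,2), (4,3), (6,0), (6,1), (6,2), (6,3), (8,0), (8,1), (8,2), (8,3), (10,0), (10,1), (10,2), (10,3)}; {(0,0), (0,2), (1,0), (1,2), (2,0), (2,2), (3,0), (3,2), (4,0), (4,2), (5,0), (5,2), (6,0), (6,2), (7,0), (7,2), (8,0), (8,2), (9,0), (9,2), (10,0), (10,2), (11,0), (11,2)}; {(0,0), (0,2), (1,1), (1,3), (2,0), (2,2), (3,1), (3,3), (4,0), (4,2), (5,1), (5,3), (6,0), (6,2), (7,1), (7,3), (8,0), (8,2), (9,1), (9,3), (10,0), (10,2), (11,1), (11,3)}.
So G has 3 subgroups of order 24.

3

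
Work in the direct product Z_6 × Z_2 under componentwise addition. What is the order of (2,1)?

6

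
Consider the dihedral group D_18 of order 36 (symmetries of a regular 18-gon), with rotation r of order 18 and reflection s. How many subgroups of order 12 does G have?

3

|G| = 36 and 12 | 36, so subgroups of order 12 are possible by Lagrange.
The subgroups of order 12 are: {e, r^3, r^6, r^9, r^12, r^15, rs, r^4s, r^7s, r^10s, r^13s, r^16s}; {e, r^3, r^6, r^9, r^12, r^15, r^2s, r^5s, r^8s, r^11s, r^14s, r^17s}; {e, r^3, r^6, r^9, r^12, r^15, s, r^3s, r^6s, r^9s, r^12s, r^15s}.
So G has 3 subgroups of order 12.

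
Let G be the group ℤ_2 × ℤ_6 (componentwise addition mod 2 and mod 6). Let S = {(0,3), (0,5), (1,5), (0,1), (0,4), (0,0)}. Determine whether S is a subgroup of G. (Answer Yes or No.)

No

(0,4) ∈ S but its inverse (0,2) ∉ S, so S is not a subgroup.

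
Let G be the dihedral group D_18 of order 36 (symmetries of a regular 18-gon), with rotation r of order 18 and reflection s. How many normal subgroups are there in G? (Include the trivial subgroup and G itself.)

G has 45 subgroups. Checking conjugation-invariance by order — order 1: 1/1 normal; order 2: 1/19 normal; order 3: 1/1 normal; order 4: 0/9 normal; order 6: 1/7 normal; order 9: 1/1 normal; order 12: 0/3 normal; order 18: 3/3 normal; order 36: 1/1 normal.
Total normal subgroups: 9.

9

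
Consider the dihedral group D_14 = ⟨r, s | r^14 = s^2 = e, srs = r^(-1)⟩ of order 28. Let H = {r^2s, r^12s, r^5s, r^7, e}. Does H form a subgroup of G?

|H| = 5 does not divide |G| = 28, so by Lagrange H is not a subgroup.

No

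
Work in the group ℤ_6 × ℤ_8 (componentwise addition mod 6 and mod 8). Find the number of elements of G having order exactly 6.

An element (a,b) has order lcm(ord(a), ord(b)); count pairs with lcm equal to 6.
Enumerating gives 6 such elements.

6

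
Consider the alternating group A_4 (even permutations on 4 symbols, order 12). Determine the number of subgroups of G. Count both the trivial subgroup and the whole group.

10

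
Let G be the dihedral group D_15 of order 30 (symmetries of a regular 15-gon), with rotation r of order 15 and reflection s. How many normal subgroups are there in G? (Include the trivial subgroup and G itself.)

5

G has 28 subgroups. Checking conjugation-invariance by order — order 1: 1/1 normal; order 2: 0/15 normal; order 3: 1/1 normal; order 5: 1/1 normal; order 6: 0/5 normal; order 10: 0/3 normal; order 15: 1/1 normal; order 30: 1/1 normal.
Total normal subgroups: 5.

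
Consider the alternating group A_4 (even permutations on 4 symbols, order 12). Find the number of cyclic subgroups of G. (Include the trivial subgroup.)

8

Group the elements of G by the cyclic subgroup they generate; each cyclic subgroup of order d accounts for φ(d) elements.
Cyclic subgroups by order — order 1: 1; order 2: 3; order 3: 4.
Total: 8.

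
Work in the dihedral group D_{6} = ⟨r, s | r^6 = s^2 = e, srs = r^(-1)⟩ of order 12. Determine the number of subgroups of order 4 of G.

|G| = 12 and 4 | 12, so subgroups of order 4 are possible by Lagrange.
The subgroups of order 4 are: {e, r^3, r^2s, r^5s}; {e, r^3, s, r^3s}; {e, r^3, rs, r^4s}.
So G has 3 subgroups of order 4.

3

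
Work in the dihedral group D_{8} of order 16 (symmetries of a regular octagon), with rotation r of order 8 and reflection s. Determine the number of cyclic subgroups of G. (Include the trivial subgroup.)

Group the elements of G by the cyclic subgroup they generate; each cyclic subgroup of order d accounts for φ(d) elements.
Cyclic subgroups by order — order 1: 1; order 2: 9; order 4: 1; order 8: 1.
Total: 12.

12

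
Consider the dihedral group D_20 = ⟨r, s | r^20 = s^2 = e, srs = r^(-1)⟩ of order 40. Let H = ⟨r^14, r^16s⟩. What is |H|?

|⟨r^14⟩| = 10 and |⟨r^16s⟩| = 2, so |H| is a multiple of lcm(10, 2) = 10 and divides |G| = 40.
Closing under the operation: H = {e, r^2, r^4, r^6, r^8, r^10, r^12, r^14, r^16, r^18, s, r^2s, r^4s, r^6s, r^8s, r^10s, r^12s, r^14s, r^16s, r^18s}, so |H| = 20.

20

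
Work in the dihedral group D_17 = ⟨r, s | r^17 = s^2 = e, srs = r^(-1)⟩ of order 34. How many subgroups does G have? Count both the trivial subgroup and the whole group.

|G| = 34, so by Lagrange every subgroup order divides 34. Divisors: 1, 2, 17, 34.
Subgroups by order — order 1: 1; order 2: 17; order 17: 1; order 34: 1.
Total: 1 + 17 + 1 + 1 = 20.

20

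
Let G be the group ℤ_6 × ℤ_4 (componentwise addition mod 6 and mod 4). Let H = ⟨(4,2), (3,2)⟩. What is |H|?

|⟨(4,2)⟩| = 6 and |⟨(3,2)⟩| = 2, so |H| is a multiple of lcm(6, 2) = 6 and divides |G| = 24.
Closing under the operation: H = {(0,0), (0,2), (1,0), (1,2), (2,0), (2,2), (3,0), (3,2), (4,0), (4,2), (5,0), (5,2)}, so |H| = 12.

12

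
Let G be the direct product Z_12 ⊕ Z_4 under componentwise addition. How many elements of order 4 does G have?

12

An element (a,b) has order lcm(ord(a), ord(b)); count pairs with lcm equal to 4.
Enumerating gives 12 such elements.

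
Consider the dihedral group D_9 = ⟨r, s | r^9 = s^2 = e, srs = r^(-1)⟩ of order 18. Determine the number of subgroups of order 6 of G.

|G| = 18 and 6 | 18, so subgroups of order 6 are possible by Lagrange.
The subgroups of order 6 are: {e, r^3, r^6, r^2s, r^5s, r^8s}; {e, r^3, r^6, s, r^3s, r^6s}; {e, r^3, r^6, rs, r^4s, r^7s}.
So G has 3 subgroups of order 6.

3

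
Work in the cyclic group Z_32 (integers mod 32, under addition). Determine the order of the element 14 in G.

16

In Z_32, the order of an element a is n/gcd(a, n).
gcd(14, 32) = 2, so |⟨14⟩| = 32/2 = 16.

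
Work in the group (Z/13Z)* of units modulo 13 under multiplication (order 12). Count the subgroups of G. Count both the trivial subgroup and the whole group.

6

|G| = 12, so by Lagrange every subgroup order divides 12. Divisors: 1, 2, 3, 4, 6, 12.
Subgroups by order — order 1: 1; order 2: 1; order 3: 1; order 4: 1; order 6: 1; order 12: 1.
Total: 1 + 1 + 1 + 1 + 1 + 1 = 6.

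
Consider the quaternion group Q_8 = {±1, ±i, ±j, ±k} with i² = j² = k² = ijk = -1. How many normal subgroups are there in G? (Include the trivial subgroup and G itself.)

6

G has 6 subgroups. Checking conjugation-invariance by order — order 1: 1/1 normal; order 2: 1/1 normal; order 4: 3/3 normal; order 8: 1/1 normal.
Total normal subgroups: 6.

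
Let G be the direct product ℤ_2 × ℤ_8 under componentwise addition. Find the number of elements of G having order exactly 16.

0

An element (a,b) has order lcm(ord(a), ord(b)); count pairs with lcm equal to 16.
Enumerating gives 0 such elements.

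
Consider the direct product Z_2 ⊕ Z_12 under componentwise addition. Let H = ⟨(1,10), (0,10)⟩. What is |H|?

12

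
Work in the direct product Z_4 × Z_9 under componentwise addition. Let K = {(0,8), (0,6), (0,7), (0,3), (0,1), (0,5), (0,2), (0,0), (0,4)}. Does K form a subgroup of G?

|K| = 9 divides |G| = 36, consistent with Lagrange.
K contains the identity, every element's inverse is in K, and K is closed under +: it is a subgroup.
In fact K = ⟨(0,1)⟩.

Yes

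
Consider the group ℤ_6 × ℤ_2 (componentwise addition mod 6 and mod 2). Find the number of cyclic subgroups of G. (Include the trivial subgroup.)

8

Group the elements of G by the cyclic subgroup they generate; each cyclic subgroup of order d accounts for φ(d) elements.
Cyclic subgroups by order — order 1: 1; order 2: 3; order 3: 1; order 6: 3.
Total: 8.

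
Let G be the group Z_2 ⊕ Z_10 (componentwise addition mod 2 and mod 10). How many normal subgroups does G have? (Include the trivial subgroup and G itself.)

G is abelian, so every subgroup is normal.
G has 10 subgroups in total, hence 10 normal subgroups.

10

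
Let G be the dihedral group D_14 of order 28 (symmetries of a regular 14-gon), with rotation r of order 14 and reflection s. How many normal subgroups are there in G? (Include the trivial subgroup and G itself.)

G has 28 subgroups. Checking conjugation-invariance by order — order 1: 1/1 normal; order 2: 1/15 normal; order 4: 0/7 normal; order 7: 1/1 normal; order 14: 3/3 normal; order 28: 1/1 normal.
Total normal subgroups: 7.

7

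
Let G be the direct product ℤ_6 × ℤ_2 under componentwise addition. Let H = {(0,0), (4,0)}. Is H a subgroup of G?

No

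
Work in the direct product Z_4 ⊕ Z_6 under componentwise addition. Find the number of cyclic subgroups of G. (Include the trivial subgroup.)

Each element a generates a cyclic subgroup ⟨a⟩; distinct elements may generate the same one (a cyclic group of order d has φ(d) generators).
Cyclic subgroups by order — order 1: 1; order 2: 3; order 3: 1; order 4: 2; order 6: 3; order 12: 2.
Total: 12.

12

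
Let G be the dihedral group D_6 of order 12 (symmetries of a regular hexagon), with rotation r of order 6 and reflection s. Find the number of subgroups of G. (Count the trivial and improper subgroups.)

16

|G| = 12, so by Lagrange every subgroup order divides 12. Divisors: 1, 2, 3, 4, 6, 12.
Subgroups by order — order 1: 1; order 2: 7; order 3: 1; order 4: 3; order 6: 3; order 12: 1.
Total: 1 + 7 + 1 + 3 + 3 + 1 = 16.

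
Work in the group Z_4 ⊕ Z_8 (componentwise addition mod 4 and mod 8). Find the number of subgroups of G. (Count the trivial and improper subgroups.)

22

|G| = 32, so by Lagrange every subgroup order divides 32. Divisors: 1, 2, 4, 8, 16, 32.
Subgroups by order — order 1: 1; order 2: 3; order 4: 7; order 8: 7; order 16: 3; order 32: 1.
Total: 1 + 3 + 7 + 7 + 3 + 1 = 22.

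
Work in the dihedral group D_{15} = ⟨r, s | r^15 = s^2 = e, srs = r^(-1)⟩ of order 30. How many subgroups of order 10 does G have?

|G| = 30 and 10 | 30, so subgroups of order 10 are possible by Lagrange.
The subgroups of order 10 are: {e, r^3, r^6, r^9, r^12, rs, r^4s, r^7s, r^10s, r^13s}; {e, r^3, r^6, r^9, r^12, r^2s, r^5s, r^8s, r^11s, r^14s}; {e, r^3, r^6, r^9, r^12, s, r^3s, r^6s, r^9s, r^12s}.
So G has 3 subgroups of order 10.

3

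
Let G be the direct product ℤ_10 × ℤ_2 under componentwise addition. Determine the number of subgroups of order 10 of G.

3

|G| = 20 and 10 | 20, so subgroups of order 10 are possible by Lagrange.
The subgroups of order 10 are: {(0,0), (0,1), (2,0), (2,1), (4,0), (4,1), (6,0), (6,1), (8,0), (8,1)}; {(0,0), (1,0), (2,0), (3,0), (4,0), (5,0), (6,0), (7,0), (8,0), (9,0)}; {(0,0), (1,1), (2,0), (3,1), (4,0), (5,1), (6,0), (7,1), (8,0), (9,1)}.
So G has 3 subgroups of order 10.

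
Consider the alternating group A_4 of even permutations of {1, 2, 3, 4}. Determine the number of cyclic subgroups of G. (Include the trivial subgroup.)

A cyclic subgroup of order d is generated by each of its φ(d) elements of order d, so the cyclic subgroups of order d number (#elements of order d)/φ(d).
Cyclic subgroups by order — order 1: 1; order 2: 3; order 3: 4.
Total: 8.

8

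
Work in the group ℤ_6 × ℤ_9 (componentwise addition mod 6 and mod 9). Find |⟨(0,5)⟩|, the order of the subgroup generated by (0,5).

9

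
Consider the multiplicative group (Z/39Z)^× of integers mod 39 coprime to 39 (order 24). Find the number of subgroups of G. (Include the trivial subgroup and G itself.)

16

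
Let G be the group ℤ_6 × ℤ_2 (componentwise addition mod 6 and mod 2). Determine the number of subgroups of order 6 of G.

3

|G| = 12 and 6 | 12, so subgroups of order 6 are possible by Lagrange.
The subgroups of order 6 are: {(0,0), (0,1), (2,0), (2,1), (4,0), (4,1)}; {(0,0), (1,0), (2,0), (3,0), (4,0), (5,0)}; {(0,0), (1,1), (2,0), (3,1), (4,0), (5,1)}.
So G has 3 subgroups of order 6.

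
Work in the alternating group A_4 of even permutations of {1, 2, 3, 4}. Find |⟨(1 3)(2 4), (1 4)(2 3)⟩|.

4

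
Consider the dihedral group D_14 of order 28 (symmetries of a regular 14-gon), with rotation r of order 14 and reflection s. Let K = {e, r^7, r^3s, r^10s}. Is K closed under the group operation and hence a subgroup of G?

Yes

|K| = 4 divides |G| = 28, consistent with Lagrange.
K contains the identity, every element's inverse is in K, and K is closed under ·: it is a subgroup.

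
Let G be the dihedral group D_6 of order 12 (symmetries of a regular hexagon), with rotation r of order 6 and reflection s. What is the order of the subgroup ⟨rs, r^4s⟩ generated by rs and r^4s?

4

|⟨rs⟩| = 2 and |⟨r^4s⟩| = 2, so |H| is a multiple of lcm(2, 2) = 2 and divides |G| = 12.
Closing under the operation: H = {e, r^3, rs, r^4s}, so |H| = 4.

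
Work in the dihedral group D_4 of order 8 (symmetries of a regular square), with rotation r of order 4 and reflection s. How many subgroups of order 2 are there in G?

|G| = 8 and 2 | 8, so subgroups of order 2 are possible by Lagrange.
The subgroups of order 2 are: {e, r^2}; {e, r^2s}; {e, r^3s}; {e, rs}; … (5 in all).
So G has 5 subgroups of order 2.

5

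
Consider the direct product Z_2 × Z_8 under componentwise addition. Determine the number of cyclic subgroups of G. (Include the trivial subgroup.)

A cyclic subgroup of order d is generated by each of its φ(d) elements of order d, so the cyclic subgroups of order d number (#elements of order d)/φ(d).
Cyclic subgroups by order — order 1: 1; order 2: 3; order 4: 2; order 8: 2.
Total: 8.

8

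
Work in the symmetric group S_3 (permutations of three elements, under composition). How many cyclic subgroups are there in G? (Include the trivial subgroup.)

A cyclic subgroup of order d is generated by each of its φ(d) elements of order d, so the cyclic subgroups of order d number (#elements of order d)/φ(d).
Cyclic subgroups by order — order 1: 1; order 2: 3; order 3: 1.
Total: 5.

5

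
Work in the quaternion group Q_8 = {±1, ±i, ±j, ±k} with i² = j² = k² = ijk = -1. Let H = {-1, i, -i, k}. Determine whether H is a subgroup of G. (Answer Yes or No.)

The identity 1 ∉ H, so H is not a subgroup.

No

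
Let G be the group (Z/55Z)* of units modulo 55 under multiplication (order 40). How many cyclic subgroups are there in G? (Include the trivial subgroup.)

12

Group the elements of G by the cyclic subgroup they generate; each cyclic subgroup of order d accounts for φ(d) elements.
Cyclic subgroups by order — order 1: 1; order 2: 3; order 4: 2; order 5: 1; order 10: 3; order 20: 2.
Total: 12.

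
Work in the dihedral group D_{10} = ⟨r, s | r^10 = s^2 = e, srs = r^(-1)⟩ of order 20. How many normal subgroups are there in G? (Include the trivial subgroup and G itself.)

G has 22 subgroups. Checking conjugation-invariance by order — order 1: 1/1 normal; order 2: 1/11 normal; order 4: 0/5 normal; order 5: 1/1 normal; order 10: 3/3 normal; order 20: 1/1 normal.
Total normal subgroups: 7.

7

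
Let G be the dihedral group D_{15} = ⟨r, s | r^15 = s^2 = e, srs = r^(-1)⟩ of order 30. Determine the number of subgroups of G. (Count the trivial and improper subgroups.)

28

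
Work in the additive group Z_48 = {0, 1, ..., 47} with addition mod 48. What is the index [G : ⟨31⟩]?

1

|⟨31⟩| = 48 and |G| = 48.
By Lagrange, [G : H] = |G|/|H| = 48/48 = 1.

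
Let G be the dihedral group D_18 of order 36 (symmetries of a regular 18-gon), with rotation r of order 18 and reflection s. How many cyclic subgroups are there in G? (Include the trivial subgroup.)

24

Each element a generates a cyclic subgroup ⟨a⟩; distinct elements may generate the same one (a cyclic group of order d has φ(d) generators).
Cyclic subgroups by order — order 1: 1; order 2: 19; order 3: 1; order 6: 1; order 9: 1; order 18: 1.
Total: 24.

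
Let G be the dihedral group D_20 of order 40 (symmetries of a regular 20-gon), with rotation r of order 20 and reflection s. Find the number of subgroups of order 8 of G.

|G| = 40 and 8 | 40, so subgroups of order 8 are possible by Lagrange.
The subgroups of order 8 are: {e, r^5, r^10, r^15, s, r^5s, r^10s, r^15s}; {e, r^5, r^10, r^15, rs, r^6s, r^11s, r^16s}; {e, r^5, r^10, r^15, r^2s, r^7s, r^12s, r^17s}; {e, r^5, r^10, r^15, r^3s, r^8s, r^13s, r^18s}; … (5 in all).
So G has 5 subgroups of order 8.

5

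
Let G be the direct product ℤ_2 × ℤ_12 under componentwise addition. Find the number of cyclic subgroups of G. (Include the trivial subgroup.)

12

Group the elements of G by the cyclic subgroup they generate; each cyclic subgroup of order d accounts for φ(d) elements.
Cyclic subgroups by order — order 1: 1; order 2: 3; order 3: 1; order 4: 2; order 6: 3; order 12: 2.
Total: 12.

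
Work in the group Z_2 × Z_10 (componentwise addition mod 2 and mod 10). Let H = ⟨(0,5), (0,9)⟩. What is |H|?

|⟨(0,5)⟩| = 2 and |⟨(0,9)⟩| = 10, so |H| is a multiple of lcm(2, 10) = 10 and divides |G| = 20.
Closing under the operation: H = {(0,0), (0,1), (0,2), (0,3), (0,4), (0,5), (0,6), (0,7), (0,8), (0,9)}, so |H| = 10.

10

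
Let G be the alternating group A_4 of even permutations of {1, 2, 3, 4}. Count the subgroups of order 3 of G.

4

|G| = 12 and 3 | 12, so subgroups of order 3 are possible by Lagrange.
The subgroups of order 3 are: {e, (1 2 3), (1 3 2)}; {e, (1 2 4), (1 4 2)}; {e, (1 3 4), (1 4 3)}; {e, (2 3 4), (2 4 3)}.
So G has 4 subgroups of order 3.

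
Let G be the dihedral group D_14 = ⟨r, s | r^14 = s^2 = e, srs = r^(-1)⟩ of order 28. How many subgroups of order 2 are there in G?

15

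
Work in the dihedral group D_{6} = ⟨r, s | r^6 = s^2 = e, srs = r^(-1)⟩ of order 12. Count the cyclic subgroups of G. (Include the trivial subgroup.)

10

Group the elements of G by the cyclic subgroup they generate; each cyclic subgroup of order d accounts for φ(d) elements.
Cyclic subgroups by order — order 1: 1; order 2: 7; order 3: 1; order 6: 1.
Total: 10.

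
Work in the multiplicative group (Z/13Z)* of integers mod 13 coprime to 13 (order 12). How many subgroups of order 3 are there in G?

1

|G| = 12 and 3 | 12, so subgroups of order 3 are possible by Lagrange.
The subgroups of order 3 are: {1, 3, 9}.
So G has 1 subgroup of order 3.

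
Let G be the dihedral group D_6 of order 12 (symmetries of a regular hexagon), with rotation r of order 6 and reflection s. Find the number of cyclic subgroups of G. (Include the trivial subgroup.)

10

Each element a generates a cyclic subgroup ⟨a⟩; distinct elements may generate the same one (a cyclic group of order d has φ(d) generators).
Cyclic subgroups by order — order 1: 1; order 2: 7; order 3: 1; order 6: 1.
Total: 10.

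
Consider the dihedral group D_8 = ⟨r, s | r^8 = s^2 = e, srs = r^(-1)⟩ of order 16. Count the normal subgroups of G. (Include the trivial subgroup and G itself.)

7

G has 19 subgroups. Checking conjugation-invariance by order — order 1: 1/1 normal; order 2: 1/9 normal; order 4: 1/5 normal; order 8: 3/3 normal; order 16: 1/1 normal.
Total normal subgroups: 7.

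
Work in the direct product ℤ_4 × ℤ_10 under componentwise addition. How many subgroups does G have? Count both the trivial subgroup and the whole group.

16

|G| = 40, so by Lagrange every subgroup order divides 40. Divisors: 1, 2, 4, 5, 8, 10, 20, 40.
Subgroups by order — order 1: 1; order 2: 3; order 4: 3; order 5: 1; order 8: 1; order 10: 3; order 20: 3; order 40: 1.
Total: 1 + 3 + 3 + 1 + 1 + 3 + 3 + 1 = 16.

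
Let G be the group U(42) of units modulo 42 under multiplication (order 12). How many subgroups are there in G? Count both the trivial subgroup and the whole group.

|G| = 12, so by Lagrange every subgroup order divides 12. Divisors: 1, 2, 3, 4, 6, 12.
Subgroups by order — order 1: 1; order 2: 3; order 3: 1; order 4: 1; order 6: 3; order 12: 1.
Total: 1 + 3 + 1 + 1 + 3 + 1 = 10.

10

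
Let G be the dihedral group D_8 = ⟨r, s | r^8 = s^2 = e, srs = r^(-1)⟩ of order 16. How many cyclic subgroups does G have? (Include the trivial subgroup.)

A cyclic subgroup of order d is generated by each of its φ(d) elements of order d, so the cyclic subgroups of order d number (#elements of order d)/φ(d).
Cyclic subgroups by order — order 1: 1; order 2: 9; order 4: 1; order 8: 1.
Total: 12.

12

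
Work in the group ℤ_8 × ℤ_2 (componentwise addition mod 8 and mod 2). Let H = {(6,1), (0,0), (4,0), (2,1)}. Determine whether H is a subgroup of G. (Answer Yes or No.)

Yes

|H| = 4 divides |G| = 16, consistent with Lagrange.
H contains the identity, every element's inverse is in H, and H is closed under +: it is a subgroup.
In fact H = ⟨(6,1)⟩.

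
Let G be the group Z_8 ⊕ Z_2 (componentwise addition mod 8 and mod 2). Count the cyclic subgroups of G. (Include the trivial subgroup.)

A cyclic subgroup of order d is generated by each of its φ(d) elements of order d, so the cyclic subgroups of order d number (#elements of order d)/φ(d).
Cyclic subgroups by order — order 1: 1; order 2: 3; order 4: 2; order 8: 2.
Total: 8.

8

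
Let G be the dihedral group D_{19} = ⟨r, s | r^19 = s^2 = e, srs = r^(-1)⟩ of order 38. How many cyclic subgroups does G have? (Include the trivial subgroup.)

21

Each element a generates a cyclic subgroup ⟨a⟩; distinct elements may generate the same one (a cyclic group of order d has φ(d) generators).
Cyclic subgroups by order — order 1: 1; order 2: 19; order 19: 1.
Total: 21.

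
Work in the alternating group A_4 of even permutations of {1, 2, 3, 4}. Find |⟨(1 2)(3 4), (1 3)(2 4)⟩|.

|⟨(1 2)(3 4)⟩| = 2 and |⟨(1 3)(2 4)⟩| = 2, so |H| is a multiple of lcm(2, 2) = 2 and divides |G| = 12.
Closing under the operation: H = {e, (1 2)(3 4), (1 3)(2 4), (1 4)(2 3)}, so |H| = 4.

4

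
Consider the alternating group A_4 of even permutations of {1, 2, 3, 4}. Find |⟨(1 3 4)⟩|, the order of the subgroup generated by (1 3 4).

3

Computing powers of (1 3 4): the smallest k with ((1 3 4))^k = e is k = 3.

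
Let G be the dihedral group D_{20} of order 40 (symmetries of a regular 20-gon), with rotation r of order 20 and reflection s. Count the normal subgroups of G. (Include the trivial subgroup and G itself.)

9

G has 48 subgroups. Checking conjugation-invariance by order — order 1: 1/1 normal; order 2: 1/21 normal; order 4: 1/11 normal; order 5: 1/1 normal; order 8: 0/5 normal; order 10: 1/5 normal; order 20: 3/3 normal; order 40: 1/1 normal.
Total normal subgroups: 9.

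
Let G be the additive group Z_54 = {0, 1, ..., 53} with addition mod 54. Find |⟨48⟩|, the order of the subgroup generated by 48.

In Z_54, the order of an element a is n/gcd(a, n).
gcd(48, 54) = 6, so |⟨48⟩| = 54/6 = 9.

9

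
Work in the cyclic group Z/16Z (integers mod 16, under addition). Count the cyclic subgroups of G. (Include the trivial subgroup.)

5

Each element a generates a cyclic subgroup ⟨a⟩; distinct elements may generate the same one (a cyclic group of order d has φ(d) generators).
Cyclic subgroups by order — order 1: 1; order 2: 1; order 4: 1; order 8: 1; order 16: 1.
Total: 5.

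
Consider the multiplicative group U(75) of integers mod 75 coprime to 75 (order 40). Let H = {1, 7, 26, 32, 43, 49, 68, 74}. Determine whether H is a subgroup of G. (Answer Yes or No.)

Yes

|H| = 8 divides |G| = 40, consistent with Lagrange.
H contains the identity, every element's inverse is in H, and H is closed under ·: it is a subgroup.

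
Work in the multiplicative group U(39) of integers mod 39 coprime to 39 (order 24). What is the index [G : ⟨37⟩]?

|⟨37⟩| = 12 and |G| = 24.
By Lagrange, [G : H] = |G|/|H| = 24/12 = 2.

2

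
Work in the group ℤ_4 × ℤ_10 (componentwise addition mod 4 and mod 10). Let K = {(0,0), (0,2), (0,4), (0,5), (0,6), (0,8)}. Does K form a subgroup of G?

|K| = 6 does not divide |G| = 40, so by Lagrange K is not a subgroup.

No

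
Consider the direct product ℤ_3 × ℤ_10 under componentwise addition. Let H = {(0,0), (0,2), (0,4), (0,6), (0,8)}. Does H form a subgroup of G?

|H| = 5 divides |G| = 30, consistent with Lagrange.
H contains the identity, every element's inverse is in H, and H is closed under +: it is a subgroup.
In fact H = ⟨(0,2)⟩.

Yes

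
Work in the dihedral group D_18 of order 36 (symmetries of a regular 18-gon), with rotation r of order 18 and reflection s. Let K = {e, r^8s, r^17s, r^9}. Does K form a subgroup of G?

|K| = 4 divides |G| = 36, consistent with Lagrange.
K contains the identity, every element's inverse is in K, and K is closed under ·: it is a subgroup.

Yes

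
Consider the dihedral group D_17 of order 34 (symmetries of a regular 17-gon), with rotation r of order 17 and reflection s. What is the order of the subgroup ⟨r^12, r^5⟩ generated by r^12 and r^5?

17

|⟨r^12⟩| = 17 and |⟨r^5⟩| = 17, so |H| is a multiple of lcm(17, 17) = 17 and divides |G| = 34.
Closing under the operation: H = {e, r, r^2, r^3, r^4, r^5, r^6, r^7, r^8, r^9, r^10, r^11, r^12, r^13, r^14, r^15, r^16}, so |H| = 17.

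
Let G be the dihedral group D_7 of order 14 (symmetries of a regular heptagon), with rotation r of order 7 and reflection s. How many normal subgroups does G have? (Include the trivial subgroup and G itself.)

G has 10 subgroups. Checking conjugation-invariance by order — order 1: 1/1 normal; order 2: 0/7 normal; order 7: 1/1 normal; order 14: 1/1 normal.
Total normal subgroups: 3.

3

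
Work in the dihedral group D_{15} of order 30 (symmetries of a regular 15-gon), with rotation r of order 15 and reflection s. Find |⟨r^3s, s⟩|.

10

|⟨r^3s⟩| = 2 and |⟨s⟩| = 2, so |H| is a multiple of lcm(2, 2) = 2 and divides |G| = 30.
Closing under the operation: H = {e, r^3, r^6, r^9, r^12, s, r^3s, r^6s, r^9s, r^12s}, so |H| = 10.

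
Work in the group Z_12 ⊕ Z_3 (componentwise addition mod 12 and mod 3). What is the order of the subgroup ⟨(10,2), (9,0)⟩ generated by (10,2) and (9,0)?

12

|⟨(10,2)⟩| = 6 and |⟨(9,0)⟩| = 4, so |H| is a multiple of lcm(6, 4) = 12 and divides |G| = 36.
Closing under the operation: H = {(0,0), (1,2), (2,1), (3,0), (4,2), (5,1), (6,0), (7,2), (8,1), (9,0), (10,2), (11,1)}, so |H| = 12.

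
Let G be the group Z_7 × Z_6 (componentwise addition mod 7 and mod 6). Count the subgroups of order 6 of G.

|G| = 42 and 6 | 42, so subgroups of order 6 are possible by Lagrange.
The subgroups of order 6 are: {(0,0), (0,1), (0,2), (0,3), (0,4), (0,5)}.
So G has 1 subgroup of order 6.

1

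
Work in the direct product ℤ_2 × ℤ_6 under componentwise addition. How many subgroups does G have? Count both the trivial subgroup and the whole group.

10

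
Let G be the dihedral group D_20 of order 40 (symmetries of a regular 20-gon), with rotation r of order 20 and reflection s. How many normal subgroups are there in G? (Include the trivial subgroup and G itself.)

9

G has 48 subgroups. Checking conjugation-invariance by order — order 1: 1/1 normal; order 2: 1/21 normal; order 4: 1/11 normal; order 5: 1/1 normal; order 8: 0/5 normal; order 10: 1/5 normal; order 20: 3/3 normal; order 40: 1/1 normal.
Total normal subgroups: 9.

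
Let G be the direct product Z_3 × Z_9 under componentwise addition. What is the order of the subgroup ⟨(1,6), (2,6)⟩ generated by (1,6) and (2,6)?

9

|⟨(1,6)⟩| = 3 and |⟨(2,6)⟩| = 3, so |H| is a multiple of lcm(3, 3) = 3 and divides |G| = 27.
Closing under the operation: H = {(0,0), (0,3), (0,6), (1,0), (1,3), (1,6), (2,0), (2,3), (2,6)}, so |H| = 9.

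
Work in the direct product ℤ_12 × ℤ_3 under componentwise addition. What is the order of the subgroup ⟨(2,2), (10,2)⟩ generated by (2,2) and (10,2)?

18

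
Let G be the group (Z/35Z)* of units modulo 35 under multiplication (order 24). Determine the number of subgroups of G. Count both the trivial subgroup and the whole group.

|G| = 24, so by Lagrange every subgroup order divides 24. Divisors: 1, 2, 3, 4, 6, 8, 12, 24.
Subgroups by order — order 1: 1; order 2: 3; order 3: 1; order 4: 3; order 6: 3; order 8: 1; order 12: 3; order 24: 1.
Total: 1 + 3 + 1 + 3 + 3 + 1 + 3 + 1 = 16.

16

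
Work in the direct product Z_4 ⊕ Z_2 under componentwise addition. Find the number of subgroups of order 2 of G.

3

|G| = 8 and 2 | 8, so subgroups of order 2 are possible by Lagrange.
The subgroups of order 2 are: {(0,0), (0,1)}; {(0,0), (2,0)}; {(0,0), (2,1)}.
So G has 3 subgroups of order 2.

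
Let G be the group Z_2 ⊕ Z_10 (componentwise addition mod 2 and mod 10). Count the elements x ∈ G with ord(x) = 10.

12

An element (a,b) has order lcm(ord(a), ord(b)); count pairs with lcm equal to 10.
Enumerating gives 12 such elements.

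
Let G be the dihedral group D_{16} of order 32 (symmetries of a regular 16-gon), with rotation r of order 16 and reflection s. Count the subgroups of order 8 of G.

5

|G| = 32 and 8 | 32, so subgroups of order 8 are possible by Lagrange.
The subgroups of order 8 are: {e, r^2, r^4, r^6, r^8, r^10, r^12, r^14}; {e, r^4, r^8, r^12, r^2s, r^6s, r^10s, r^14s}; {e, r^4, r^8, r^12, r^3s, r^7s, r^11s, r^15s}; {e, r^4, r^8, r^12, s, r^4s, r^8s, r^12s}; … (5 in all).
So G has 5 subgroups of order 8.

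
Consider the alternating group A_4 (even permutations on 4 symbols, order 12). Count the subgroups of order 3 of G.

4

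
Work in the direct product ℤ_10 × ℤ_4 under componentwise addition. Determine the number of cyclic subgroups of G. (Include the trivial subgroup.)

Each element a generates a cyclic subgroup ⟨a⟩; distinct elements may generate the same one (a cyclic group of order d has φ(d) generators).
Cyclic subgroups by order — order 1: 1; order 2: 3; order 4: 2; order 5: 1; order 10: 3; order 20: 2.
Total: 12.

12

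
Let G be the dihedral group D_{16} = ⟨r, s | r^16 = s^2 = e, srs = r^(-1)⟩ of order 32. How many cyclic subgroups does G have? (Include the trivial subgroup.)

Each element a generates a cyclic subgroup ⟨a⟩; distinct elements may generate the same one (a cyclic group of order d has φ(d) generators).
Cyclic subgroups by order — order 1: 1; order 2: 17; order 4: 1; order 8: 1; order 16: 1.
Total: 21.

21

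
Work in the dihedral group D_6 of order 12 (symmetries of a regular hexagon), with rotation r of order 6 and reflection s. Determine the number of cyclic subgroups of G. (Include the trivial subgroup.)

Group the elements of G by the cyclic subgroup they generate; each cyclic subgroup of order d accounts for φ(d) elements.
Cyclic subgroups by order — order 1: 1; order 2: 7; order 3: 1; order 6: 1.
Total: 10.

10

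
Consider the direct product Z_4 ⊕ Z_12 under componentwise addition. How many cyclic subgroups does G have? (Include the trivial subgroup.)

20

A cyclic subgroup of order d is generated by each of its φ(d) elements of order d, so the cyclic subgroups of order d number (#elements of order d)/φ(d).
Cyclic subgroups by order — order 1: 1; order 2: 3; order 3: 1; order 4: 6; order 6: 3; order 12: 6.
Total: 20.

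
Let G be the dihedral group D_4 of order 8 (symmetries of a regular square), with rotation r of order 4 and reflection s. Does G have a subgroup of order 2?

2 | 8. A subgroup of order 2 is {e, r^2}.

Yes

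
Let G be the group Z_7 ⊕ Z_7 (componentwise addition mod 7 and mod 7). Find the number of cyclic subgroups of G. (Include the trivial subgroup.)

Each element a generates a cyclic subgroup ⟨a⟩; distinct elements may generate the same one (a cyclic group of order d has φ(d) generators).
Cyclic subgroups by order — order 1: 1; order 7: 8.
Total: 9.

9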